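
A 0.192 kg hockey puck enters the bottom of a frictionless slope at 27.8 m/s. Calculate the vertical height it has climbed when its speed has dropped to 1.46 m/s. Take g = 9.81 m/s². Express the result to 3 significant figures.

h = 39.3 m

Conservation of energy: ½mv₁² = ½mv₂² + mgh
h = (v₁² − v₂²)/(2g) = (27.8² − 1.46²)/(2 × 9.81) = 39.28 m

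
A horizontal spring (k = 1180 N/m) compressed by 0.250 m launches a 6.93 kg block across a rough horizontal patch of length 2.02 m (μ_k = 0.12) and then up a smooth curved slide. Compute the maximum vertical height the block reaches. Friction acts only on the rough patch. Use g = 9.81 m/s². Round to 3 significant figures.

h = 0.300 m

Spring energy: E₀ = ½kx² = ½(1180)(0.250)² = 36.875 J
Friction: W_f = μ_k mg d = (0.12)(6.93)(9.81)(2.02) = 16.48 J
Energy at base of ramp: E = 36.875 − 16.48 = 20.396 J
At max height all remaining energy is PE: mgh = E ⇒ h = E/(mg) = 20.396/(6.93 × 9.81) = 0.3000 m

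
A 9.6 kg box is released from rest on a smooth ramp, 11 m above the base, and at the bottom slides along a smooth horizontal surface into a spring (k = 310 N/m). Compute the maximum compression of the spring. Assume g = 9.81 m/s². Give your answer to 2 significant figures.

x = 2.6 m

Energy conservation (no friction) from release to max compression: mgh = ½kx²
x = √(2mgh/k) = √(2 × 9.6 × 9.81 × 11 / 310) = 2.585 m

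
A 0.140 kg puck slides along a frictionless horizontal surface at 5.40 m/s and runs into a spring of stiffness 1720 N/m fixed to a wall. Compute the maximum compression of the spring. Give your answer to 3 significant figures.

All KE is stored as spring PE at maximum compression: ½mv² = ½kx²
x = v√(m/k) = 5.40 × √(0.140/1720) = 0.04872 m

x = 0.0487 m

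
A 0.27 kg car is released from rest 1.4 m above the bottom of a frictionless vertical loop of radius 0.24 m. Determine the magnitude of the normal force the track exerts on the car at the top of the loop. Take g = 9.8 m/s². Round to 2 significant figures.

Energy from release to top (height 2r): mgh = ½mv_top² + mg(2r)
v_top² = 2g(h − 2r) = 2(9.8)(1.4 − 0.4800) = 18.032 m²/s²
At the top, both N and weight point toward the centre: N + mg = mv_top²/r
N = m(v_top²/r − g) = 0.27(18.032/0.24 − 9.8) = 17.64 N

N = 18 N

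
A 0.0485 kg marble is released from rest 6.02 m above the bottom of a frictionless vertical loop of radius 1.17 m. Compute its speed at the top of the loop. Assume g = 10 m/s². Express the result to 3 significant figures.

v = 8.58 m/s

Energy conservation: mgh = ½mv_top² + mg(2r)
v_top² = 2g(h − 2r) = 2(10)(6.02 − 2.340) = 73.60
v_top = 8.579 m/s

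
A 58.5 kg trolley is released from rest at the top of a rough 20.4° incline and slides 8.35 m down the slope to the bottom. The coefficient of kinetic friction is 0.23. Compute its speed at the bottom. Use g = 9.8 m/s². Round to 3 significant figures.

v = 4.67 m/s

Work–energy: mg(L sinθ) − μ_k(mg cosθ)L = ½mv²
mgh = mgL sinθ = (58.5)(9.8)(8.35)sin20.4° = 1668.6 J
W_f = μ_k mg cosθ · L = (0.23)(58.5)(9.8)cos20.4°·8.35 = 1032 J
½mv² = 1668.6 − 1032 = 636.66 J
v = √(2 × 636.66/58.5) = 4.665 m/s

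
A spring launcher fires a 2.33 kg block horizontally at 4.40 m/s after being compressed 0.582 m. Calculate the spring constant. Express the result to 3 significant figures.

k = 133 N/m

Energy stored in the spring equals the launch KE: ½kx² = ½mv²
k = mv²/x² = (2.33)(4.40)²/(0.582)² = 133.2 N/m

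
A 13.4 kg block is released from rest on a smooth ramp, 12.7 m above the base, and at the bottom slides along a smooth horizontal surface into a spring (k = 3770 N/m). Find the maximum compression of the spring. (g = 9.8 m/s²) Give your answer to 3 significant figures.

x = 0.941 m

At max compression the block is momentarily at rest: mgh = ½kx²
x = √(2mgh/k) = √(2 × 13.4 × 9.8 × 12.7 / 3770) = 0.9406 m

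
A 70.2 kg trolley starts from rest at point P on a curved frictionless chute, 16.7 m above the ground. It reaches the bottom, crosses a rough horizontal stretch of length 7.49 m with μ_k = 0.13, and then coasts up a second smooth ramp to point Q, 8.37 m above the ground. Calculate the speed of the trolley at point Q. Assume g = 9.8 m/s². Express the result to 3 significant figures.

Energy at P: mgh₁ = (70.2)(9.8)(16.7) = 11489 J
Friction loss: W_f = μ_k mg d = 669.9 J
At Q: ½mv² + mgh₂ = mgh₁ − W_f
½mv² = 11489 − 669.9 − 5758.2 = 5060.8 J
v = √(2 × 5060.8/70.2) = 12.01 m/s

v = 12.0 m/s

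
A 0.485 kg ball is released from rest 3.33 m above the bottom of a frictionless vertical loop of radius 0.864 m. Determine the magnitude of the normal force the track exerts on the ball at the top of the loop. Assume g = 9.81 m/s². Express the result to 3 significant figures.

N = 12.9 N

Energy from release to top (height 2r): mgh = ½mv_top² + mg(2r)
v_top² = 2g(h − 2r) = 2(9.81)(3.33 − 1.728) = 31.431 m²/s²
At the top, both N and weight point toward the centre: N + mg = mv_top²/r
N = m(v_top²/r − g) = 0.485(31.431/0.864 − 9.81) = 12.89 N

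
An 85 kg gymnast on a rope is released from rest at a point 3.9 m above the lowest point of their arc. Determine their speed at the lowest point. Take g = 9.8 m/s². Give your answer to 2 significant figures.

v = 8.7 m/s

Mechanical energy is conserved (no friction): mgh = ½mv²
v = √(2gh) = √(2 × 9.8 × 3.9) = √76.440 = 8.743 m/s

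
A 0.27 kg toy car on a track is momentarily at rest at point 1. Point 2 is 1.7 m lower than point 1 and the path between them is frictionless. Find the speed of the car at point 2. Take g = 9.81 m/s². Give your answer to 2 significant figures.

v = 5.8 m/s

Mechanical energy is conserved (no friction): mgh = ½mv²
The mass cancels from both sides.
v = √(2gh) = √(2 × 9.81 × 1.7) = √33.354 = 5.775 m/s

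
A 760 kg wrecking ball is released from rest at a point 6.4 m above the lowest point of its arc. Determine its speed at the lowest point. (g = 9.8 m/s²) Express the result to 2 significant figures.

Energy conservation between the two points: mgh = ½mv²
v = √(2gh) = √(2 × 9.8 × 6.4) = √125.44 = 11.20 m/s

v = 11 m/s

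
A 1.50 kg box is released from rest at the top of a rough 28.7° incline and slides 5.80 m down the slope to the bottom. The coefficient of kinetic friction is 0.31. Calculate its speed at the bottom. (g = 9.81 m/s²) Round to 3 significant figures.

Taking the bottom as reference, mgh = ½mv² + μ_k N L with h = L sinθ, N = mg cosθ:
mgh = mgL sinθ = (1.50)(9.81)(5.80)sin28.7° = 40.986 J
W_f = μ_k mg cosθ · L = (0.31)(1.50)(9.81)cos28.7°·5.80 = 23.21 J
½mv² = 40.986 − 23.21 = 17.778 J
v = √(2 × 17.778/1.50) = 4.869 m/s

v = 4.87 m/s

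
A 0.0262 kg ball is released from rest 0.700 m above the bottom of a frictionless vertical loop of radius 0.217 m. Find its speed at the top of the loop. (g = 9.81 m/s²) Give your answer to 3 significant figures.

v = 2.28 m/s

Energy conservation: mgh = ½mv_top² + mg(2r)
v_top² = 2g(h − 2r) = 2(9.81)(0.700 − 0.4340) = 5.219
v_top = 2.284 m/s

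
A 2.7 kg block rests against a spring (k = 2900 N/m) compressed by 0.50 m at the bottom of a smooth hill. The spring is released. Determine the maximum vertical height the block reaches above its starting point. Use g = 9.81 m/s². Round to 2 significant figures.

All spring PE becomes gravitational PE at the highest point: ½kx² = mgh
h = kx²/(2mg) = (2900)(0.50)²/(2 × 2.7 × 9.81) = 13.69 m

h = 14 m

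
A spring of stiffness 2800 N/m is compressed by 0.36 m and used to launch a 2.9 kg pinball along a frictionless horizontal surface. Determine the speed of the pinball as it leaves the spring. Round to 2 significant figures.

Conservation of energy: ½kx² = ½mv²
v = x√(k/m) = 0.36 × √(2800/2.9) = 11.19 m/s

v = 11 m/s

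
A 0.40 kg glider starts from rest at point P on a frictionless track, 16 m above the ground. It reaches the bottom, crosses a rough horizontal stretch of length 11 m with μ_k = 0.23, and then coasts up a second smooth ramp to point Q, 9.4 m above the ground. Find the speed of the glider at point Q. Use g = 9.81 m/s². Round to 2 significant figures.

v = 8.9 m/s

Energy at P: mgh₁ = (0.40)(9.81)(16) = 62.784 J
Friction loss: W_f = μ_k mg d = 9.928 J
At Q: ½mv² + mgh₂ = mgh₁ − W_f
½mv² = 62.784 − 9.928 − 36.886 = 15.971 J
v = √(2 × 15.971/0.40) = 8.936 m/s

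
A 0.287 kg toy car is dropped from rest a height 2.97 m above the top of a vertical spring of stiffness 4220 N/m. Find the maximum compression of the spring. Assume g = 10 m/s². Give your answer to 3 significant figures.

Measuring PE from the top of the relaxed spring, at max compression the car has dropped H + x with zero KE, so:
mg(H + x) = ½kx²
½(4220)x² − (0.287)(10)x − (0.287)(10)(2.97) = 0
2110x² − 2.870x − 8.524 = 0
x = [2.870 + √(8.237 + 71942)]/(2 × 2110) = 0.06424 m

x = 0.0642 m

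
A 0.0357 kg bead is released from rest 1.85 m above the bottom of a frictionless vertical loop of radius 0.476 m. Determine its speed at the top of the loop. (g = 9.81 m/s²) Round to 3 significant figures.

Energy conservation: mgh = ½mv_top² + mg(2r)
v_top² = 2g(h − 2r) = 2(9.81)(1.85 − 0.9520) = 17.62
v_top = 4.197 m/s

v = 4.20 m/s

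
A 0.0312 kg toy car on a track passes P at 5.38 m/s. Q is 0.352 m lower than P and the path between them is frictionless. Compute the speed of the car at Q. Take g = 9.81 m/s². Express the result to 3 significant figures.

Equating total energy at the two states: ½mv₀² + mgh = ½mv²
v² = v₀² + 2gh = (5.38)² + 2(9.81)(0.352) = 35.851
v = √35.851 = 5.988 m/s

v = 5.99 m/s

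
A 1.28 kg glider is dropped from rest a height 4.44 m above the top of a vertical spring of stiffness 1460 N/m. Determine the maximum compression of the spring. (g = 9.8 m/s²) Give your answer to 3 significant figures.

x = 0.285 m

Let x be the compression. The total drop is H + x, and the glider is instantaneously at rest at max compression, so energy conservation gives:
mg(H + x) = ½kx²
½(1460)x² − (1.28)(9.8)x − (1.28)(9.8)(4.44) = 0
730.0x² − 12.54x − 55.70 = 0
x = [12.54 + √(157.4 + 162630)]/(2 × 730.0) = 0.2849 m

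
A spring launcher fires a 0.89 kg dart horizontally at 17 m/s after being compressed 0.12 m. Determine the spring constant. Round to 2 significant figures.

k = 18000 N/m

Energy stored in the spring equals the launch KE: ½kx² = ½mv²
k = mv²/x² = (0.89)(17)²/(0.12)² = 17862 N/m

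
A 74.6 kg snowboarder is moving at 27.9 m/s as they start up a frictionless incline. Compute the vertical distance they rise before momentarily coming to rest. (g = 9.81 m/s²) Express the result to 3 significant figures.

h = 39.7 m

By energy conservation, ½mv² = mgh
h = v²/(2g) = 27.9²/(2 × 9.81) = 39.67 m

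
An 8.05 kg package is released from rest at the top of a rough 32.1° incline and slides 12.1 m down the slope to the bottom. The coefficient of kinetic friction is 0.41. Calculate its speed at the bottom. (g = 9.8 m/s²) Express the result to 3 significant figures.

Work–energy: mg(L sinθ) − μ_k(mg cosθ)L = ½mv²
mgh = mgL sinθ = (8.05)(9.8)(12.1)sin32.1° = 507.26 J
W_f = μ_k mg cosθ · L = (0.41)(8.05)(9.8)cos32.1°·12.1 = 331.5 J
½mv² = 507.26 − 331.5 = 175.72 J
v = √(2 × 175.72/8.05) = 6.607 m/s

v = 6.61 m/s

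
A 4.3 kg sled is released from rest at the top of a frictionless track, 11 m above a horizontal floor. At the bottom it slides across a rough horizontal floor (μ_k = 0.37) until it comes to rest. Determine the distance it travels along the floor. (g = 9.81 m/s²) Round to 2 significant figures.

d = 30 m

Energy bookkeeping (friction removes W_f = μ_k N d):
At rest all PE has been dissipated by friction: mgh = μ_k m g d
d = h/μ_k = 11/0.37 = 29.73 m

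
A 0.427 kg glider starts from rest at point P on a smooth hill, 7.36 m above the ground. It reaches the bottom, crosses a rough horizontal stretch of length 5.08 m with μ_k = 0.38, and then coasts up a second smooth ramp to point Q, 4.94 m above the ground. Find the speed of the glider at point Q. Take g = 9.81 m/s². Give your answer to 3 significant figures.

v = 3.10 m/s

Energy at P: mgh₁ = (0.427)(9.81)(7.36) = 30.830 J
Friction loss: W_f = μ_k mg d = 8.086 J
At Q: ½mv² + mgh₂ = mgh₁ − W_f
½mv² = 30.830 − 8.086 − 20.693 = 2.0509 J
v = √(2 × 2.0509/0.427) = 3.099 m/s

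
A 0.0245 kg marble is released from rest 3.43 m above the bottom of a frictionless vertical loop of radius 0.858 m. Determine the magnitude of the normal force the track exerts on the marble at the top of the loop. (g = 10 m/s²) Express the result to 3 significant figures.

Energy from release to top (height 2r): mgh = ½mv_top² + mg(2r)
v_top² = 2g(h − 2r) = 2(10)(3.43 − 1.716) = 34.280 m²/s²
At the top, both N and weight point toward the centre: N + mg = mv_top²/r
N = m(v_top²/r − g) = 0.0245(34.280/0.858 − 10) = 0.7339 N

N = 0.734 N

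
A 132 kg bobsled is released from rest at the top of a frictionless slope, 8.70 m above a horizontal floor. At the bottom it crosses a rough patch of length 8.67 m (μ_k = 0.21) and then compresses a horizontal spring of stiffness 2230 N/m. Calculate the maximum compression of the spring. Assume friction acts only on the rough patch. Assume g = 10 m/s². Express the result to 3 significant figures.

Initial energy: E₁ = mgh = (132)(10)(8.70) = 11484 J
Friction removes W_f = μ_k mg d = (0.21)(132)(10)(8.67) = 2403 J
Energy reaching the spring: E = 11484 − 2403 = 9080.7 J
At max compression ½kx² = E ⇒ x = √(2E/k) = √(2 × 9080.7/2230) = 2.854 m

x = 2.85 m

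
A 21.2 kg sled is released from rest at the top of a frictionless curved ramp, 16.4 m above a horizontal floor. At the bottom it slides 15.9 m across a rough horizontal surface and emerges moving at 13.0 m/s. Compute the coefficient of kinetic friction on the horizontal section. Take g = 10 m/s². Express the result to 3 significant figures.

μ_k = 0.500

Applying the work–energy principle:
mgh = ½mv² + μ_k m g d
mgh = 3476.8 J; ½mv² = 1791.4 J
W_f = 3476.8 − 1791.4 = 1685 J
μ_k = W_f/(mg·d) = 1685/(212.0 × 15.9) = 0.5000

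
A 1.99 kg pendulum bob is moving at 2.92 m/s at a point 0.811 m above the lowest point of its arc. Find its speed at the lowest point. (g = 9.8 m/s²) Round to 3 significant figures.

Mechanical energy is conserved (no friction): ½mv₀² + mgh = ½mv²
v² = v₀² + 2gh = (2.92)² + 2(9.8)(0.811) = 24.422
v = √24.422 = 4.942 m/s

v = 4.94 m/s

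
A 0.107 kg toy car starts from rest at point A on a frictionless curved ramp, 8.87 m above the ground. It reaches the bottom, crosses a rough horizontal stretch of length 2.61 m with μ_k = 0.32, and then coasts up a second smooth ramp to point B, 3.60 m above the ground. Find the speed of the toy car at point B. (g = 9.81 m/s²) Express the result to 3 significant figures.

v = 9.33 m/s

Energy at A: mgh₁ = (0.107)(9.81)(8.87) = 9.3106 J
Friction loss: W_f = μ_k mg d = 0.8767 J
At B: ½mv² + mgh₂ = mgh₁ − W_f
½mv² = 9.3106 − 0.8767 − 3.7788 = 4.6551 J
v = √(2 × 4.6551/0.107) = 9.328 m/s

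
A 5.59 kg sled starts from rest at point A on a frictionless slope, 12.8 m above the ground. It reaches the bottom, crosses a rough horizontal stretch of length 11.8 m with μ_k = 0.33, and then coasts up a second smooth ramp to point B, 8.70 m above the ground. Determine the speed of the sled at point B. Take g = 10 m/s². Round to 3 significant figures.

Energy at A: mgh₁ = (5.59)(10)(12.8) = 715.52 J
Friction loss: W_f = μ_k mg d = 217.7 J
At B: ½mv² + mgh₂ = mgh₁ − W_f
½mv² = 715.52 − 217.7 − 486.33 = 11.515 J
v = √(2 × 11.515/5.59) = 2.030 m/s

v = 2.03 m/s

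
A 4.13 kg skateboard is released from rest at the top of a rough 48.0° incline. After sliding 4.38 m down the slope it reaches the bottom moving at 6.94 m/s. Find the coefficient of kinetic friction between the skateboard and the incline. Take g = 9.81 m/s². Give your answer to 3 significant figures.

Energy balance down the incline: mg L sinθ − ½mv² = μ_k (mg cosθ) L
mgL sinθ = 131.88 J; ½mv² = 99.458 J
W_f = 131.88 − 99.458 = 32.42 J
μ_k = W_f/(mg cosθ · L) = 32.42/(27.11 × 4.38) = 0.2730

μ_k = 0.273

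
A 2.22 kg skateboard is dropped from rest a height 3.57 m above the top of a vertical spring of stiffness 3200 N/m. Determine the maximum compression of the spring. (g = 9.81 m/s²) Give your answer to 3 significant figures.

x = 0.227 m

Let x be the compression. The total drop is H + x, and the skateboard is instantaneously at rest at max compression, so energy conservation gives:
mg(H + x) = ½kx²
½(3200)x² − (2.22)(9.81)x − (2.22)(9.81)(3.57) = 0
1600x² − 21.78x − 77.75 = 0
x = [21.78 + √(474.3 + 497588)]/(2 × 1600) = 0.2273 m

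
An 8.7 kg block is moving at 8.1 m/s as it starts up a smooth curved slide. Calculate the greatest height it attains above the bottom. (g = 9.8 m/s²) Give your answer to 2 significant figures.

By energy conservation, ½mv² = mgh
h = v²/(2g) = 8.1²/(2 × 9.8) = 3.347 m

h = 3.3 m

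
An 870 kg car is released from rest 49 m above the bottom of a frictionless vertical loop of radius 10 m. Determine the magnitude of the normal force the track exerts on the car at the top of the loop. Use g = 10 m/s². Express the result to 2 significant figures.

Energy from release to top (height 2r): mgh = ½mv_top² + mg(2r)
v_top² = 2g(h − 2r) = 2(10)(49 − 20.00) = 580.00 m²/s²
At the top, both N and weight point toward the centre: N + mg = mv_top²/r
N = m(v_top²/r − g) = 870(580.00/10 − 10) = 41760 N

N = 42000 N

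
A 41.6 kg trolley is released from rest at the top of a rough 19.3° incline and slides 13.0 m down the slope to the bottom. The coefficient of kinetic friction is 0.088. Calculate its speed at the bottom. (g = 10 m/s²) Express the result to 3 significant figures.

v = 8.02 m/s

Work–energy: mg(L sinθ) − μ_k(mg cosθ)L = ½mv²
mgh = mgL sinθ = (41.6)(10)(13.0)sin19.3° = 1787.4 J
W_f = μ_k mg cosθ · L = (0.088)(41.6)(10)cos19.3°·13.0 = 449.2 J
½mv² = 1787.4 − 449.2 = 1338.3 J
v = √(2 × 1338.3/41.6) = 8.021 m/s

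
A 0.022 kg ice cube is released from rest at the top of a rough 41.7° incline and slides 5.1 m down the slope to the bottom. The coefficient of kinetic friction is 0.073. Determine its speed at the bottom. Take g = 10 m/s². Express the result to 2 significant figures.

Energy: mgh = ½mv² + W_f, with h = L sinθ and W_f = μ_k (mg cosθ) L
mgh = mgL sinθ = (0.022)(10)(5.1)sin41.7° = 0.74639 J
W_f = μ_k mg cosθ · L = (0.073)(0.022)(10)cos41.7°·5.1 = 0.06115 J
½mv² = 0.74639 − 0.06115 = 0.68523 J
v = √(2 × 0.68523/0.022) = 7.893 m/s

v = 7.9 m/s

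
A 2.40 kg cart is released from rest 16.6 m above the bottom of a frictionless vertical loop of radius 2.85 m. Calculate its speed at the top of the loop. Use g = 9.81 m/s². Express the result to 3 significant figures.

v = 14.6 m/s

Energy conservation: mgh = ½mv_top² + mg(2r)
v_top² = 2g(h − 2r) = 2(9.81)(16.6 − 5.700) = 213.9
v_top = 14.62 m/s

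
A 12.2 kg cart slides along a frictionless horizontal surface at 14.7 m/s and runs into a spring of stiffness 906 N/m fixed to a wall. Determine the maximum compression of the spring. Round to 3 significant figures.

x = 1.71 m

Conservation of energy between contact and max compression: ½mv² = ½kx²
x = v√(m/k) = 14.7 × √(12.2/906) = 1.706 m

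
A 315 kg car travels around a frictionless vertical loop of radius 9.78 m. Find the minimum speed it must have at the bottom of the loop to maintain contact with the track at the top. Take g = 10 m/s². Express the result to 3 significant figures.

At the top: mg = mv_top²/r ⇒ v_top² = gr = 97.80 m²/s²
Energy from bottom to top (height 2r): ½mv_bot² = ½mv_top² + mg(2r)
v_bot² = gr + 4gr = 5gr = 489.0
v_bot = √(5gr) = 22.11 m/s

v = 22.1 m/s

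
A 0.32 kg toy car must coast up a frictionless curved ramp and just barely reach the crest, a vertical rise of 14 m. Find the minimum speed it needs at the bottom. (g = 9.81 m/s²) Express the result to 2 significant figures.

At the top it is momentarily at rest, so all KE converts to PE: ½mv² = mgh
v = √(2gh) = √(2 × 9.81 × 14) = 16.57 m/s

v = 17 m/s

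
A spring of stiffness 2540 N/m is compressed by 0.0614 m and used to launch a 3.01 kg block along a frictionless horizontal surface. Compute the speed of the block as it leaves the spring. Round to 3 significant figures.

v = 1.78 m/s

Conservation of energy: ½kx² = ½mv²
v = x√(k/m) = 0.0614 × √(2540/3.01) = 1.784 m/s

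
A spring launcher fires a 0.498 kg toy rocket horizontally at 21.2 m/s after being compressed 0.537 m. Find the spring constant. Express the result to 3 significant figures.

Energy stored in the spring equals the launch KE: ½kx² = ½mv²
k = mv²/x² = (0.498)(21.2)²/(0.537)² = 776.2 N/m

k = 776 N/m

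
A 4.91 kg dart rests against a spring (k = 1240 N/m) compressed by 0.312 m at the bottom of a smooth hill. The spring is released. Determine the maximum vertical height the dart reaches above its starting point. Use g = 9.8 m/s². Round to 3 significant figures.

h = 1.25 m

All spring PE becomes gravitational PE at the highest point: ½kx² = mgh
h = kx²/(2mg) = (1240)(0.312)²/(2 × 4.91 × 9.8) = 1.254 m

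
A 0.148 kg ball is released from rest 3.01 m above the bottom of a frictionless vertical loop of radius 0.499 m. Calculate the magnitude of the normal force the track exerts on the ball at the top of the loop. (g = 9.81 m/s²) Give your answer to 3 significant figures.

Energy from release to top (height 2r): mgh = ½mv_top² + mg(2r)
v_top² = 2g(h − 2r) = 2(9.81)(3.01 − 0.9980) = 39.475 m²/s²
At the top, both N and weight point toward the centre: N + mg = mv_top²/r
N = m(v_top²/r − g) = 0.148(39.475/0.499 − 9.81) = 10.26 N

N = 10.3 N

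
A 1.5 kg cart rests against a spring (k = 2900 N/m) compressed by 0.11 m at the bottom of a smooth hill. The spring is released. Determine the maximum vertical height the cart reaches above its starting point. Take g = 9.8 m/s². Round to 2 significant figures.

Energy conservation from release to the highest point: ½kx² = mgh
h = kx²/(2mg) = (2900)(0.11)²/(2 × 1.5 × 9.8) = 1.194 m

h = 1.2 m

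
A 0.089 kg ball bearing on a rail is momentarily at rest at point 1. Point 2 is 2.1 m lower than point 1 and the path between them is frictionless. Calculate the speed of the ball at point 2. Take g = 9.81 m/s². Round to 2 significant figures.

By conservation of mechanical energy, mgh = ½mv²
v = √(2gh) = √(2 × 9.81 × 2.1) = √41.202 = 6.419 m/s

v = 6.4 m/s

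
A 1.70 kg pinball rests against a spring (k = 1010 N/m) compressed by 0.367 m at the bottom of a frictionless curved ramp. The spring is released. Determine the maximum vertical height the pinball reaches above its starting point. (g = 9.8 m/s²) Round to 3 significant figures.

Energy conservation from release to the highest point: ½kx² = mgh
h = kx²/(2mg) = (1010)(0.367)²/(2 × 1.70 × 9.8) = 4.083 m

h = 4.08 m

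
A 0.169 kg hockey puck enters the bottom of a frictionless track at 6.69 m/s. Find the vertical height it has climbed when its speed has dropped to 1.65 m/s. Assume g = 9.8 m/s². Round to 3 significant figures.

h = 2.14 m

Conservation of energy: ½mv₁² = ½mv₂² + mgh
h = (v₁² − v₂²)/(2g) = (6.69² − 1.65²)/(2 × 9.8) = 2.145 m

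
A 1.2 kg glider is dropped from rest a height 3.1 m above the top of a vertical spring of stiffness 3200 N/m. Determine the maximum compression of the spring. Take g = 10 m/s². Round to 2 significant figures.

Take the reference level at the top of the uncompressed spring. At max compression the glider has fallen H + x and is momentarily at rest:
mg(H + x) = ½kx²
½(3200)x² − (1.2)(10)x − (1.2)(10)(3.1) = 0
1600x² − 12.00x − 37.20 = 0
x = [12.00 + √(144.0 + 238080)]/(2 × 1600) = 0.1563 m

x = 0.16 m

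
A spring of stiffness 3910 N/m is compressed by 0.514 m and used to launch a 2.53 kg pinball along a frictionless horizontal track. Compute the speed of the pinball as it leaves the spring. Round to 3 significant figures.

v = 20.2 m/s

The pinball leaves the spring when the spring is at natural length, so ½kx² = ½mv²
v = x√(k/m) = 0.514 × √(3910/2.53) = 20.21 m/s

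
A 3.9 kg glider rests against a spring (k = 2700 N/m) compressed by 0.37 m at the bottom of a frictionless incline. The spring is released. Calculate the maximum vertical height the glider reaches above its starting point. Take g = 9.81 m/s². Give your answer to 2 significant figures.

h = 4.8 m

At maximum height the glider is at rest, so ½kx² = mgh
h = kx²/(2mg) = (2700)(0.37)²/(2 × 3.9 × 9.81) = 4.831 m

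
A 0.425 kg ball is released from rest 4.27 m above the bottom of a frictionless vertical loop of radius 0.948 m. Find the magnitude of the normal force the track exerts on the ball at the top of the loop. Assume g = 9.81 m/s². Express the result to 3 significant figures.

N = 16.7 N

Energy from release to top (height 2r): mgh = ½mv_top² + mg(2r)
v_top² = 2g(h − 2r) = 2(9.81)(4.27 − 1.896) = 46.578 m²/s²
At the top, both N and weight point toward the centre: N + mg = mv_top²/r
N = m(v_top²/r − g) = 0.425(46.578/0.948 − 9.81) = 16.71 N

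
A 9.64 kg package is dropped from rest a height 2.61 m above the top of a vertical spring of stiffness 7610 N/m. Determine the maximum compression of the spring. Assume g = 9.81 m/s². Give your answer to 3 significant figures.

x = 0.267 m

Measuring PE from the top of the relaxed spring, at max compression the package has dropped H + x with zero KE, so:
mg(H + x) = ½kx²
½(7610)x² − (9.64)(9.81)x − (9.64)(9.81)(2.61) = 0
3805x² − 94.57x − 246.8 = 0
x = [94.57 + √(8943 + 3.7567e+06)]/(2 × 3805) = 0.2674 m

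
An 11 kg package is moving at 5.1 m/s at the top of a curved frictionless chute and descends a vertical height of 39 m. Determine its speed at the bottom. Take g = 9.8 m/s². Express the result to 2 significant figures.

Mechanical energy is conserved (no friction): ½mv₀² + mgh = ½mv²
The mass cancels from both sides.
v² = v₀² + 2gh = (5.1)² + 2(9.8)(39) = 790.41
v = √790.41 = 28.11 m/s

v = 28 m/s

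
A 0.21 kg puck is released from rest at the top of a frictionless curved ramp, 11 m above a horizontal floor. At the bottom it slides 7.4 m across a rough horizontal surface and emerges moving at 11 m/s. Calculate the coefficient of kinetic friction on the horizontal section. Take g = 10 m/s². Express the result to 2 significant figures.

Applying the work–energy principle:
mgh = ½mv² + μ_k m g d
mgh = 23.100 J; ½mv² = 12.705 J
W_f = 23.100 − 12.705 = 10.40 J
μ_k = W_f/(mg·d) = 10.40/(2.100 × 7.4) = 0.6689

μ_k = 0.67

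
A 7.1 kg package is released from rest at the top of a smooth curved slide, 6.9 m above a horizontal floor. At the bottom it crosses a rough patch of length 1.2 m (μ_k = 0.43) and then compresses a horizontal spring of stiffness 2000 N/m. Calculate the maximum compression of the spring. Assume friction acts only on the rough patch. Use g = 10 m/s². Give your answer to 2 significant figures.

x = 0.67 m

Initial energy: E₁ = mgh = (7.1)(10)(6.9) = 489.90 J
Friction removes W_f = μ_k mg d = (0.43)(7.1)(10)(1.2) = 36.64 J
Energy reaching the spring: E = 489.90 − 36.64 = 453.26 J
At max compression ½kx² = E ⇒ x = √(2E/k) = √(2 × 453.26/2000) = 0.6732 m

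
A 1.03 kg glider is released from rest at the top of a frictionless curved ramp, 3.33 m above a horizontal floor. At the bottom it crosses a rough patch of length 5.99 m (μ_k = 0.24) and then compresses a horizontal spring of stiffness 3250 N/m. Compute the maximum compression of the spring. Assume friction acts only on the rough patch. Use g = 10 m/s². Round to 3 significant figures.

x = 0.110 m

Initial energy: E₁ = mgh = (1.03)(10)(3.33) = 34.299 J
Friction removes W_f = μ_k mg d = (0.24)(1.03)(10)(5.99) = 14.81 J
Energy reaching the spring: E = 34.299 − 14.81 = 19.492 J
At max compression ½kx² = E ⇒ x = √(2E/k) = √(2 × 19.492/3250) = 0.1095 m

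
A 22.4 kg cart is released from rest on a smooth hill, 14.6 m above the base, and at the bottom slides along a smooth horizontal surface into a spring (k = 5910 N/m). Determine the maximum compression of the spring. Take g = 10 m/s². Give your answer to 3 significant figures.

At max compression the cart is momentarily at rest: mgh = ½kx²
x = √(2mgh/k) = √(2 × 22.4 × 10 × 14.6 / 5910) = 1.052 m

x = 1.05 m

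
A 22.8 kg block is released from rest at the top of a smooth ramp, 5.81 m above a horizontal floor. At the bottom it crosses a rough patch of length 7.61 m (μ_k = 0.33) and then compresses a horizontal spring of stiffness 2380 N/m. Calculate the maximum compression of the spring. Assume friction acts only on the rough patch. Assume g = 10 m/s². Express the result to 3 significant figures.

x = 0.795 m

Initial energy: E₁ = mgh = (22.8)(10)(5.81) = 1324.7 J
Friction removes W_f = μ_k mg d = (0.33)(22.8)(10)(7.61) = 572.6 J
Energy reaching the spring: E = 1324.7 − 572.6 = 752.10 J
At max compression ½kx² = E ⇒ x = √(2E/k) = √(2 × 752.10/2380) = 0.7950 m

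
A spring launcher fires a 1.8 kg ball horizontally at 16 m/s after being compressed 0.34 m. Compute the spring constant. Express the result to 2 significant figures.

½kx² = ½mv²
k = mv²/x² = (1.8)(16)²/(0.34)² = 3986 N/m

k = 4000 N/m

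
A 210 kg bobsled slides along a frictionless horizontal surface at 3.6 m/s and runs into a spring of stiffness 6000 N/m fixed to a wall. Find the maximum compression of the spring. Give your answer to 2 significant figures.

x = 0.67 m

At max compression the bobsled is momentarily at rest: ½mv² = ½kx²
x = v√(m/k) = 3.6 × √(210/6000) = 0.6735 m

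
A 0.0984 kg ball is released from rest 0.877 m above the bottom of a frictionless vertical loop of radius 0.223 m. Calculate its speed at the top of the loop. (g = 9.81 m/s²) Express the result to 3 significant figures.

Energy conservation: mgh = ½mv_top² + mg(2r)
v_top² = 2g(h − 2r) = 2(9.81)(0.877 − 0.4460) = 8.456
v_top = 2.908 m/s

v = 2.91 m/s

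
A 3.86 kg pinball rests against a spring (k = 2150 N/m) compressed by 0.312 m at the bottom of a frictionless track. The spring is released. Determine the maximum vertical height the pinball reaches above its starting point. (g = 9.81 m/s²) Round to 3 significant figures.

h = 2.76 m

All spring PE becomes gravitational PE at the highest point: ½kx² = mgh
h = kx²/(2mg) = (2150)(0.312)²/(2 × 3.86 × 9.81) = 2.764 m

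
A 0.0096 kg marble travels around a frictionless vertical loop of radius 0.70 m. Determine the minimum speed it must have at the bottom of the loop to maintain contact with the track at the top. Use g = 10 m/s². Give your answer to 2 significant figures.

At the top: mg = mv_top²/r ⇒ v_top² = gr = 7.000 m²/s²
Energy from bottom to top (height 2r): ½mv_bot² = ½mv_top² + mg(2r)
v_bot² = gr + 4gr = 5gr = 35.00
v_bot = √(5gr) = 5.916 m/s

v = 5.9 m/s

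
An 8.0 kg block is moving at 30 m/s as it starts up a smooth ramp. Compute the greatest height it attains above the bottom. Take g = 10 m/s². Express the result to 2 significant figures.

h = 45 m

By energy conservation, ½mv² = mgh
h = v²/(2g) = 30²/(2 × 10) = 45.00 m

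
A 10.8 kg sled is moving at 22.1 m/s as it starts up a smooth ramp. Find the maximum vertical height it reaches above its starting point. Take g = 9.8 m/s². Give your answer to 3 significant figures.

h = 24.9 m

By energy conservation, ½mv² = mgh
h = v²/(2g) = 22.1²/(2 × 9.8) = 24.92 m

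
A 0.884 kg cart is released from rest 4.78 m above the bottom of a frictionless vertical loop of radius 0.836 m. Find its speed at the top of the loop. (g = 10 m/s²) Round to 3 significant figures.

v = 7.88 m/s

Energy conservation: mgh = ½mv_top² + mg(2r)
v_top² = 2g(h − 2r) = 2(10)(4.78 − 1.672) = 62.16
v_top = 7.884 m/s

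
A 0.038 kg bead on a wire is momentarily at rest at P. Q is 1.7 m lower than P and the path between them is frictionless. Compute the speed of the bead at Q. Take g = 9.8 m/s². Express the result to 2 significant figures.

Equating total energy at the two states: mgh = ½mv²
v = √(2gh) = √(2 × 9.8 × 1.7) = √33.320 = 5.772 m/s

v = 5.8 m/s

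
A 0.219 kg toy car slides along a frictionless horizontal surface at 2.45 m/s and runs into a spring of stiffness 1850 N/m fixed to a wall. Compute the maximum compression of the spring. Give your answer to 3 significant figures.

x = 0.0267 m

Conservation of energy between contact and max compression: ½mv² = ½kx²
x = v√(m/k) = 2.45 × √(0.219/1850) = 0.02666 m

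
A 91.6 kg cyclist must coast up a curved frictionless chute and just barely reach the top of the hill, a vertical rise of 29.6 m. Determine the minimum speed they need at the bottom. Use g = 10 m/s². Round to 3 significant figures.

v = 24.3 m/s

At the top they are momentarily at rest, so all KE converts to PE: ½mv² = mgh
v = √(2gh) = √(2 × 10 × 29.6) = 24.33 m/s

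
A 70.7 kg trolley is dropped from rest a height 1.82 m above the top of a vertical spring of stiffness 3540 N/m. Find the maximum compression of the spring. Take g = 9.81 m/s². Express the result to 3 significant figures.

Take the reference level at the top of the uncompressed spring. At max compression the trolley has fallen H + x and is momentarily at rest:
mg(H + x) = ½kx²
½(3540)x² − (70.7)(9.81)x − (70.7)(9.81)(1.82) = 0
1770x² − 693.6x − 1262 = 0
x = [693.6 + √(481035 + 8.9370e+06)]/(2 × 1770) = 1.063 m

x = 1.06 m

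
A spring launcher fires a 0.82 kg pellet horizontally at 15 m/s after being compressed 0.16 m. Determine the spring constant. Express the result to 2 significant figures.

Spring PE at full compression equals KE at release: ½kx² = ½mv²
k = mv²/x² = (0.82)(15)²/(0.16)² = 7207 N/m

k = 7200 N/m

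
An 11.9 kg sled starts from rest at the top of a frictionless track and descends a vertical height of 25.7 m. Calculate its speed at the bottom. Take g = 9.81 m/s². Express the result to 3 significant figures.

Equating total energy at the two states: mgh = ½mv²
The mass cancels from both sides.
v = √(2gh) = √(2 × 9.81 × 25.7) = √504.23 = 22.46 m/s

v = 22.5 m/s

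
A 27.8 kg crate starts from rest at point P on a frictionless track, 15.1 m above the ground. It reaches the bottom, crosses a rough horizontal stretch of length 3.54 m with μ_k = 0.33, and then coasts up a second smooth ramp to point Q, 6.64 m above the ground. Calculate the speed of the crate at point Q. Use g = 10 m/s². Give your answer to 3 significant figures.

v = 12.1 m/s

Energy at P: mgh₁ = (27.8)(10)(15.1) = 4197.8 J
Friction loss: W_f = μ_k mg d = 324.8 J
At Q: ½mv² + mgh₂ = mgh₁ − W_f
½mv² = 4197.8 − 324.8 − 1845.9 = 2027.1 J
v = √(2 × 2027.1/27.8) = 12.08 m/s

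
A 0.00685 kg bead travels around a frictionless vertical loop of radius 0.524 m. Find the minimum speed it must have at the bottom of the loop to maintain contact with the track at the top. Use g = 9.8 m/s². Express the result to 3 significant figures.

v = 5.07 m/s

At the top: mg = mv_top²/r ⇒ v_top² = gr = 5.135 m²/s²
Energy from bottom to top (height 2r): ½mv_bot² = ½mv_top² + mg(2r)
v_bot² = gr + 4gr = 5gr = 25.68
v_bot = √(5gr) = 5.067 m/s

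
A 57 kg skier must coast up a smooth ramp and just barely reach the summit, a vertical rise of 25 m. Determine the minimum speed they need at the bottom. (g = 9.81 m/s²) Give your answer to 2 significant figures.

v = 22 m/s

At the top they are momentarily at rest, so all KE converts to PE: ½mv² = mgh
v = √(2gh) = √(2 × 9.81 × 25) = 22.15 m/s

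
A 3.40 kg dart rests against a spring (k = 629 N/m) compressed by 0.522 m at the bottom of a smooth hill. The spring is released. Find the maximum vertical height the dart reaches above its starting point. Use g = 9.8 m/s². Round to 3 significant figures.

h = 2.57 m

Energy conservation from release to the highest point: ½kx² = mgh
h = kx²/(2mg) = (629)(0.522)²/(2 × 3.40 × 9.8) = 2.572 m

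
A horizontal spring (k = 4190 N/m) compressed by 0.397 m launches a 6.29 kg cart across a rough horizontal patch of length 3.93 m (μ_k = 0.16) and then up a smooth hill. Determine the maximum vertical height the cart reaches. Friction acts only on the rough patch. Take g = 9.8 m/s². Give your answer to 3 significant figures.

Spring energy: E₀ = ½kx² = ½(4190)(0.397)² = 330.19 J
Friction: W_f = μ_k mg d = (0.16)(6.29)(9.8)(3.93) = 38.76 J
Energy at base of ramp: E = 330.19 − 38.76 = 291.43 J
At max height all remaining energy is PE: mgh = E ⇒ h = E/(mg) = 291.43/(6.29 × 9.8) = 4.728 m

h = 4.73 m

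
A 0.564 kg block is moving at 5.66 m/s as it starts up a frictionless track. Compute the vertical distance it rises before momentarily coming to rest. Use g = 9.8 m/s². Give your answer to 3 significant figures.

h = 1.63 m

By energy conservation, ½mv² = mgh
h = v²/(2g) = 5.66²/(2 × 9.8) = 1.634 m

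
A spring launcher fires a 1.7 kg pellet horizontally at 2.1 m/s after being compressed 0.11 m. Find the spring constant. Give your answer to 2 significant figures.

½kx² = ½mv²
k = mv²/x² = (1.7)(2.1)²/(0.11)² = 619.6 N/m

k = 620 N/m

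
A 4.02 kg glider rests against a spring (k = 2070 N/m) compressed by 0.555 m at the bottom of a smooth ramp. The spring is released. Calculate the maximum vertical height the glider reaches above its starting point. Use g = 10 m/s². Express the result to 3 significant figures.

All spring PE becomes gravitational PE at the highest point: ½kx² = mgh
h = kx²/(2mg) = (2070)(0.555)²/(2 × 4.02 × 10) = 7.930 m

h = 7.93 m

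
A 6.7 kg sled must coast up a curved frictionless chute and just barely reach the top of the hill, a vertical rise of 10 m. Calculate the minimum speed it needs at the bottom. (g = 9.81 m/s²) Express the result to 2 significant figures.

v = 14 m/s

At the top it is momentarily at rest, so all KE converts to PE: ½mv² = mgh
v = √(2gh) = √(2 × 9.81 × 10) = 14.01 m/s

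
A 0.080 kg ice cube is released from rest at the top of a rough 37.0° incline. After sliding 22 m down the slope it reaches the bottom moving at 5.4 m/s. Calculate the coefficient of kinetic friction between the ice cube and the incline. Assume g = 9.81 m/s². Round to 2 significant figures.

mgh = ½mv² + μ_k (mg cosθ) L, with h = L sinθ
mgL sinθ = 10.391 J; ½mv² = 1.1664 J
W_f = 10.391 − 1.1664 = 9.224 J
μ_k = W_f/(mg cosθ · L) = 9.224/(0.6268 × 22) = 0.6690

μ_k = 0.67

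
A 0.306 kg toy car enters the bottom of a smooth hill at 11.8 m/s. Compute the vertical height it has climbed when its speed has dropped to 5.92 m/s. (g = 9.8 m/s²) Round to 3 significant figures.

Conservation of energy: ½mv₁² = ½mv₂² + mgh
h = (v₁² − v₂²)/(2g) = (11.8² − 5.92²)/(2 × 9.8) = 5.316 m

h = 5.32 m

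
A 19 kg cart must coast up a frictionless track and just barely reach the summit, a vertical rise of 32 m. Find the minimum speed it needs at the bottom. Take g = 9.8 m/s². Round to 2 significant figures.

At the top it is momentarily at rest, so all KE converts to PE: ½mv² = mgh
v = √(2gh) = √(2 × 9.8 × 32) = 25.04 m/s

v = 25 m/s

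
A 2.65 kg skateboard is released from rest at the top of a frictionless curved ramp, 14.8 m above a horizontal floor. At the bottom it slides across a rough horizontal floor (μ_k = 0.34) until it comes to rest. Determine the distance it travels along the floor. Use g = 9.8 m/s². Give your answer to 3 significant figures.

d = 43.5 m

Applying the work–energy principle:
At rest all PE has been dissipated by friction: mgh = μ_k m g d
d = h/μ_k = 14.8/0.34 = 43.53 m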